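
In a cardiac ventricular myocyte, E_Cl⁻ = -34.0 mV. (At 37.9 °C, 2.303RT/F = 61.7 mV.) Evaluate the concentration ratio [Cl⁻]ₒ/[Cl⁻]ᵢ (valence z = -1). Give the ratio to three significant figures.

3.56

log₁₀([out]/[in]) = E·z/(61.7) = -34.0 × -1 / 61.7 = 0.5511
[out]/[in] = 10^(0.5511) = 3.557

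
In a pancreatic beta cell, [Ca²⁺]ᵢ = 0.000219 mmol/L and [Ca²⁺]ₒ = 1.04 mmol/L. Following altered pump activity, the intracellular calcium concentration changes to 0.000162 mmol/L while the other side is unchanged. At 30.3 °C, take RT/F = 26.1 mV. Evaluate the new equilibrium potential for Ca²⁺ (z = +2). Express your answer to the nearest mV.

114 mV

After the shift: [Ca²⁺]_out = 1.04, [Ca²⁺]_in = 0.000162 mmol/L.
E_new = (26.1/2)·ln(1.04/0.000162) = 13.05 · (8.7671) = 114.41 mV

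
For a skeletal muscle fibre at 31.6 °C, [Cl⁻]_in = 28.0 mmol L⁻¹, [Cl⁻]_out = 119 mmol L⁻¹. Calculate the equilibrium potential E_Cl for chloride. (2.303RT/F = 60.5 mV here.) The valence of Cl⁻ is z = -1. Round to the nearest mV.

-38 mV

E = (60.5/z) · log₁₀([Cl⁻]_out/[Cl⁻]_in) with z = -1.
For an anion, dividing by z = -1 reverses the sign.
= (60.5/-1) · log₁₀(119/28.0) = -60.50 · log₁₀(4.25)
= -60.50 · (0.6284) = -38.02 mV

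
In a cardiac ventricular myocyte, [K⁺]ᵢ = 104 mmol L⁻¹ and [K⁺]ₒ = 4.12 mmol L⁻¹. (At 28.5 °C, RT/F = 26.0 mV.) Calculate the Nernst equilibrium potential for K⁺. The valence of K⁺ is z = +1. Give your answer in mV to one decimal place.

E = (26.0/z) · ln([K⁺]_out/[K⁺]_in) with z = +1.
= (26.0/1) · ln(4.12/104) = 26.00 · ln(0.03962)
= 26.00 · (-3.2285) = -83.94 mV

-83.9 mV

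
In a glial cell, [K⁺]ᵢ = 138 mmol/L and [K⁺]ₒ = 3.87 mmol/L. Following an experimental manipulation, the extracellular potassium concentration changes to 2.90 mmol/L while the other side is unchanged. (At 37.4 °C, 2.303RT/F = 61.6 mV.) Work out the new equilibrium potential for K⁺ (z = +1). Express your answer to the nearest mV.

After the shift: [K⁺]_out = 2.90, [K⁺]_in = 138 mmol/L.
E_new = (61.6/1)·log₁₀(2.90/138) = 61.60 · (-1.6775) = -103.33 mV

-103 mV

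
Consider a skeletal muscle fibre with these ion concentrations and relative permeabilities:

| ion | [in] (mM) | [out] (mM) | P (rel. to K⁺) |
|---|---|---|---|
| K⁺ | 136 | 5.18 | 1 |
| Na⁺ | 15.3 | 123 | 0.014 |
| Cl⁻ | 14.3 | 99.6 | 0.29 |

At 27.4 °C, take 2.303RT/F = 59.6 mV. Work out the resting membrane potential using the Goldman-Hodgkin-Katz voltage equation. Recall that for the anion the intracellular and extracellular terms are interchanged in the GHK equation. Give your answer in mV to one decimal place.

-70.0 mV

Vm = 59.6 · log₁₀[(Σ P·[cation]ₒ + Σ P·[anion]ᵢ) / (Σ P·[cation]ᵢ + Σ P·[anion]ₒ)]
Numerator = 1×5.18 + 0.014×123 + 0.29×14.3 = 11.05
Denominator = 1×136 + 0.014×15.3 + 0.29×99.6 = 165.1
Vm = 59.6 · log₁₀(0.066924) = 59.6 × (-1.1744) = -70.00 mV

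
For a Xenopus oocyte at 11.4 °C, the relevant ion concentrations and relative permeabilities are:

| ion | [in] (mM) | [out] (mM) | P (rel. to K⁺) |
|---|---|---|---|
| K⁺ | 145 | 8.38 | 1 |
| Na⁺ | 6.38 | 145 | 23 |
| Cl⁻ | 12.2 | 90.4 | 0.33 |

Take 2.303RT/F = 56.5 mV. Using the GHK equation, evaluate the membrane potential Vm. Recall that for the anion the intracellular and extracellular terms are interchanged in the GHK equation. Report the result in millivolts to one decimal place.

Vm = 56.5 · log₁₀[(Σ P·[cation]ₒ + Σ P·[anion]ᵢ) / (Σ P·[cation]ᵢ + Σ P·[anion]ₒ)]
Numerator = 1×8.38 + 23×145 + 0.33×12.2 = 3347
Denominator = 1×145 + 23×6.38 + 0.33×90.4 = 321.6
Vm = 56.5 · log₁₀(10.41) = 56.5 × (1.0174) = 57.48 mV

57.5 mV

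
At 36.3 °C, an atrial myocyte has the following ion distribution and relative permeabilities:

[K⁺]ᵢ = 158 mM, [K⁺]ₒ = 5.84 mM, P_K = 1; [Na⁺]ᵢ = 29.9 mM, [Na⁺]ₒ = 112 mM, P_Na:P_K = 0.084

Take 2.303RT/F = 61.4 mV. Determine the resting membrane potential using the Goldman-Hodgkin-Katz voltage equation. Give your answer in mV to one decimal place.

Vm = 61.4 · log₁₀[(Σ P·[cation]ₒ + Σ P·[anion]ᵢ) / (Σ P·[cation]ᵢ + Σ P·[anion]ₒ)]
Numerator = 1×5.84 + 0.084×112 = 15.25
Denominator = 1×158 + 0.084×29.9 = 160.5
Vm = 61.4 · log₁₀(0.094996) = 61.4 × (-1.0223) = -62.77 mV

-62.8 mV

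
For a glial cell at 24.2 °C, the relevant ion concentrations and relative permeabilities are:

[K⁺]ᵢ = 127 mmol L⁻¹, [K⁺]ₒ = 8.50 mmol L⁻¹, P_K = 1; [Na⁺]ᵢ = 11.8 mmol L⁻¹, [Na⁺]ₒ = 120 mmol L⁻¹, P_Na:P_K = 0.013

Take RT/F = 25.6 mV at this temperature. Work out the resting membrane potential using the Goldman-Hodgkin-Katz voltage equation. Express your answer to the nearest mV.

Vm = 25.6 · ln[(Σ P·[cation]ₒ + Σ P·[anion]ᵢ) / (Σ P·[cation]ᵢ + Σ P·[anion]ₒ)]
Numerator = 1×8.50 + 0.013×120 = 10.06
Denominator = 1×127 + 0.013×11.8 = 127.2
Vm = 25.6 · ln(0.079117) = 25.6 × (-2.5368) = -64.94 mV

-65 mV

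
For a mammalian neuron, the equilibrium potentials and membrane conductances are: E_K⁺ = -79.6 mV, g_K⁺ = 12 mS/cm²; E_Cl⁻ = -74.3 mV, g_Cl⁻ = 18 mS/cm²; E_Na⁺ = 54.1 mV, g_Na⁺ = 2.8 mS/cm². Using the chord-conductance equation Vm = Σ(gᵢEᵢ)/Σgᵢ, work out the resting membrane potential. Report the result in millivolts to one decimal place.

Σ gᵢEᵢ = 12·(-79.6) + 18·(-74.3) + 2.8·(54.1) = -2141.12
Σ gᵢ = 12 + 18 + 2.8 = 32.8
Vm = -2141.12 / 32.8 = -65.28 mV

-65.3 mV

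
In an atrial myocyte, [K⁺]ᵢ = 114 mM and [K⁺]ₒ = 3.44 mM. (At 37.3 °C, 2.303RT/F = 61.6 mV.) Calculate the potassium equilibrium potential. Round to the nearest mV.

-94 mV

E = (61.6/z) · log₁₀([K⁺]_out/[K⁺]_in) with z = +1.
= (61.6/1) · log₁₀(3.44/114) = 61.60 · log₁₀(0.03018)
= 61.60 · (-1.5203) = -93.65 mV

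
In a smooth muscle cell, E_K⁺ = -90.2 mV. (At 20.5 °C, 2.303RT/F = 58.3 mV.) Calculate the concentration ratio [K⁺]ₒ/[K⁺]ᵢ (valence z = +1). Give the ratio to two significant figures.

log₁₀([out]/[in]) = E·z/(58.3) = -90.2 × 1 / 58.3 = -1.5472
[out]/[in] = 10^(-1.5472) = 0.02837

0.028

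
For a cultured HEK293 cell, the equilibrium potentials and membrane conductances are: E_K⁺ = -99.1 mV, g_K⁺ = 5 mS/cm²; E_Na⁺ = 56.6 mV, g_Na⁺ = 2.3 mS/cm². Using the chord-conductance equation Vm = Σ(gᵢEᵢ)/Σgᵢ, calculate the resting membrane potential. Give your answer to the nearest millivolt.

Σ gᵢEᵢ = 5·(-99.1) + 2.3·(56.6) = -365.32
Σ gᵢ = 5 + 2.3 = 7.3
Vm = -365.32 / 7.3 = -50.04 mV

-50 mV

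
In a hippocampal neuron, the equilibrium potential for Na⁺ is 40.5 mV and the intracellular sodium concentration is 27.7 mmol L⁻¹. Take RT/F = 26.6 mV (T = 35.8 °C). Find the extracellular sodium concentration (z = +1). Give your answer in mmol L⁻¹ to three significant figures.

Nernst: E = (26.6/1) · ln([out]/[in]), so ln([out]/[in]) = 40.5 × 1 / 26.6 = 1.5226.
[out]/[in] = e^(1.5226) = 4.584.
[out] = 4.584 × 27.7 = 127 mmol L⁻¹.

127 mmol L⁻¹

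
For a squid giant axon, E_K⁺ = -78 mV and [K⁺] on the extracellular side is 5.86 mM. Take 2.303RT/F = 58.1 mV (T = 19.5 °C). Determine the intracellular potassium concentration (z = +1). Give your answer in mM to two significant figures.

130 mM

Nernst: E = (58.1/1) · log₁₀([out]/[in]), so log₁₀([out]/[in]) = -78.0 × 1 / 58.1 = -1.3425.
[out]/[in] = 10^(-1.3425) = 0.04545.
[in] = 5.86 / 0.04545 = 128.9 mM.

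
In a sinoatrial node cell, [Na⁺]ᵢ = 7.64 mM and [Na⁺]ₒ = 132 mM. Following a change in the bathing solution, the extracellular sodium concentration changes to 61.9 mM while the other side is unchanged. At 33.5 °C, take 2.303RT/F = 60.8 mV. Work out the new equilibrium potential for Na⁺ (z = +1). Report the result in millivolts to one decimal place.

After the shift: [Na⁺]_out = 61.9, [Na⁺]_in = 7.64 mM.
E_new = (60.8/1)·log₁₀(61.9/7.64) = 60.80 · (0.9086) = 55.24 mV

55.2 mV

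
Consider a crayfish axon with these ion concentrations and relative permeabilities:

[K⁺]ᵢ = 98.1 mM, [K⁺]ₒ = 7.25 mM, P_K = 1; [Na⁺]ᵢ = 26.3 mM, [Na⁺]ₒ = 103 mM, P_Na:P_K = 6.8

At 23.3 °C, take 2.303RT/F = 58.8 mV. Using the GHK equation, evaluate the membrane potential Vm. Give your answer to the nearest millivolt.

Vm = 58.8 · log₁₀[(Σ P·[cation]ₒ + Σ P·[anion]ᵢ) / (Σ P·[cation]ᵢ + Σ P·[anion]ₒ)]
Numerator = 1×7.25 + 6.8×103 = 707.6
Denominator = 1×98.1 + 6.8×26.3 = 276.9
Vm = 58.8 · log₁₀(2.5552) = 58.8 × (0.4074) = 23.96 mV

24 mV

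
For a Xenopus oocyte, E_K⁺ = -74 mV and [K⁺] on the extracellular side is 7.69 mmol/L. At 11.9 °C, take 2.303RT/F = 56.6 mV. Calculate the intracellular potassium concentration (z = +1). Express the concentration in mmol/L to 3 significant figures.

Nernst: E = (56.6/1) · log₁₀([out]/[in]), so log₁₀([out]/[in]) = -74.0 × 1 / 56.6 = -1.3074.
[out]/[in] = 10^(-1.3074) = 0.04927.
[in] = 7.69 / 0.04927 = 156.1 mmol/L.

156 mmol/L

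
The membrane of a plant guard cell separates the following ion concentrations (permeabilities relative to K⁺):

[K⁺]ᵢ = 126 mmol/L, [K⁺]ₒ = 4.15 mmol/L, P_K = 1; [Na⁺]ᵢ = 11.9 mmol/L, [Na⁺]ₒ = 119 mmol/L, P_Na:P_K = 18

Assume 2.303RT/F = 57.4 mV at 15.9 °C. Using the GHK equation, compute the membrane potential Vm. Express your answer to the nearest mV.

Vm = 57.4 · log₁₀[(Σ P·[cation]ₒ + Σ P·[anion]ᵢ) / (Σ P·[cation]ᵢ + Σ P·[anion]ₒ)]
Numerator = 1×4.15 + 18×119 = 2146
Denominator = 1×126 + 18×11.9 = 340.2
Vm = 57.4 · log₁₀(6.3085) = 57.4 × (0.7999) = 45.92 mV

46 mV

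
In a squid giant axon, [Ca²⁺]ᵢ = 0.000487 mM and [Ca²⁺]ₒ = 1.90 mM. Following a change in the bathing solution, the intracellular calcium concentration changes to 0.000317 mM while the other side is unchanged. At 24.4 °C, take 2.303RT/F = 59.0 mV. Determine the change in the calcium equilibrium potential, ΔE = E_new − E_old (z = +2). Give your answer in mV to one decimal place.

5.5 mV

E_old = (59.0/2)·log₁₀(1.90/0.000487) = 105.94 mV
E_new = (59.0/2)·log₁₀(1.90/0.000317) = 111.44 mV
ΔE = 111.44 − (105.94) = 5.50 mV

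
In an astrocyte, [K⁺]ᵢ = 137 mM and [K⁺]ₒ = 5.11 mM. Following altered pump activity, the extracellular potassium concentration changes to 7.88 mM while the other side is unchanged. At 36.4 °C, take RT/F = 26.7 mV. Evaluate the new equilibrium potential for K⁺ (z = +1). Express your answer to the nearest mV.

-76 mV

After the shift: [K⁺]_out = 7.88, [K⁺]_in = 137 mM.
E_new = (26.7/1)·ln(7.88/137) = 26.70 · (-2.8557) = -76.25 mV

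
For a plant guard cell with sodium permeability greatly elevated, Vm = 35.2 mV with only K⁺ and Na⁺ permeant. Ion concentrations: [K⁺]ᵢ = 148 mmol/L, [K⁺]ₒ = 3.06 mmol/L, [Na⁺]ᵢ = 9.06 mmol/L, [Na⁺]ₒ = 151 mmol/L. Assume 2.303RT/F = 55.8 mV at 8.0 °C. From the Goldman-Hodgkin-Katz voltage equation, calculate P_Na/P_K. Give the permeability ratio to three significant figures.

Let α = P_Na/P_K. GHK: Vm = 55.8·log₁₀[(Kₒ + α·Naₒ)/(Kᵢ + α·Naᵢ)].
10^(Vm/55.8) = 10^(35.2/55.8) = 4.2739
So 4.2739·(Kᵢ + α·Naᵢ) = Kₒ + α·Naₒ → α = (4.2739·148.0 − 3.06) / (151.0 − 4.2739·9.06)
α = (632.5 − 3.06) / (151.0 − 38.72) = 629.5/112.3 = 5.606

5.61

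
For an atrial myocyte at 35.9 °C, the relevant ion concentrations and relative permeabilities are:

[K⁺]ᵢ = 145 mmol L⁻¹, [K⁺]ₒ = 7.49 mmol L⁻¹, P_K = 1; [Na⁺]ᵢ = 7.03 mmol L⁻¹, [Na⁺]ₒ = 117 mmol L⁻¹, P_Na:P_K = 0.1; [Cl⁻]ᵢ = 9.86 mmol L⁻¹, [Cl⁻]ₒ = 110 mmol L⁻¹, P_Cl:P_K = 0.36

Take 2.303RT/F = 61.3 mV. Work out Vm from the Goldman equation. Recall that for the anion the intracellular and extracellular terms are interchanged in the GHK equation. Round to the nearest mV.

Vm = 61.3 · log₁₀[(Σ P·[cation]ₒ + Σ P·[anion]ᵢ) / (Σ P·[cation]ᵢ + Σ P·[anion]ₒ)]
Numerator = 1×7.49 + 0.1×117 + 0.36×9.86 = 22.74
Denominator = 1×145 + 0.1×7.03 + 0.36×110 = 185.3
Vm = 61.3 · log₁₀(0.12272) = 61.3 × (-0.9111) = -55.85 mV

-56 mV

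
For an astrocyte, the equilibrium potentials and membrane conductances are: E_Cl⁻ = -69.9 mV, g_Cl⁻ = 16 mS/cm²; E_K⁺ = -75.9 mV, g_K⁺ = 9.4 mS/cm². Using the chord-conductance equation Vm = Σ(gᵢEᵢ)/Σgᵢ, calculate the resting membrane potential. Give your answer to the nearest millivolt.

-72 mV

Σ gᵢEᵢ = 16·(-69.9) + 9.4·(-75.9) = -1831.86
Σ gᵢ = 16 + 9.4 = 25.4
Vm = -1831.86 / 25.4 = -72.12 mV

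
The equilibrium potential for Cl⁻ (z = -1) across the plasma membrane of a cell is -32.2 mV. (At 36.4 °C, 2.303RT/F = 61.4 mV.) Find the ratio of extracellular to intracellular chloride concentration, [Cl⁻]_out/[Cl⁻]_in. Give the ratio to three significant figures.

3.35

log₁₀([out]/[in]) = E·z/(61.4) = -32.2 × -1 / 61.4 = 0.5244
[out]/[in] = 10^(0.5244) = 3.345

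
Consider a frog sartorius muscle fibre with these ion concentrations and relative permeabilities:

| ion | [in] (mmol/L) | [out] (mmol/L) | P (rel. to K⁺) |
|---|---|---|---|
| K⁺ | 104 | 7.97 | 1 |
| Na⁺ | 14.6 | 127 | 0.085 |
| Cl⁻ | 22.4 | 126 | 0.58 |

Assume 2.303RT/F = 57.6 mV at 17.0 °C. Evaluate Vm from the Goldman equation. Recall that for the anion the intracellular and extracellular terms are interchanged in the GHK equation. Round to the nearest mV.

Vm = 57.6 · log₁₀[(Σ P·[cation]ₒ + Σ P·[anion]ᵢ) / (Σ P·[cation]ᵢ + Σ P·[anion]ₒ)]
Numerator = 1×7.97 + 0.085×127 + 0.58×22.4 = 31.76
Denominator = 1×104 + 0.085×14.6 + 0.58×126 = 178.3
Vm = 57.6 · log₁₀(0.17809) = 57.6 × (-0.7494) = -43.16 mV

-43 mV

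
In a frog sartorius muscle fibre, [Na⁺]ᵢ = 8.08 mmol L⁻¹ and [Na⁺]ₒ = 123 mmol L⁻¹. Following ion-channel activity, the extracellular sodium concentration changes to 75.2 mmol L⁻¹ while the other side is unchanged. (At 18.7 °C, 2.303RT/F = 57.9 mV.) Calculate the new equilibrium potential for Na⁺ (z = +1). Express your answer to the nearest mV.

After the shift: [Na⁺]_out = 75.2, [Na⁺]_in = 8.08 mmol L⁻¹.
E_new = (57.9/1)·log₁₀(75.2/8.08) = 57.90 · (0.9688) = 56.09 mV

56 mV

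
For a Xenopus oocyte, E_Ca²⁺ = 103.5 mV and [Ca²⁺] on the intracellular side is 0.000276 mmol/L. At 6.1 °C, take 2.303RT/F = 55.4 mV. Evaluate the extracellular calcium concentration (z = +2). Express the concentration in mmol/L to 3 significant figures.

Nernst: E = (55.4/2) · log₁₀([out]/[in]), so log₁₀([out]/[in]) = 103.5 × 2 / 55.4 = 3.7365.
[out]/[in] = 10^(3.7365) = 5451.
[out] = 5451 × 0.000276 = 1.504 mmol/L.

1.50 mmol/L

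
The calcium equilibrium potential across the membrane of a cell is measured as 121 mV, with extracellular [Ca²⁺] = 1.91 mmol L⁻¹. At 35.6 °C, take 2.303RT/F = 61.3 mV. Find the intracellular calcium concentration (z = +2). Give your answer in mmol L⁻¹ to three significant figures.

0.000215 mmol L⁻¹

Nernst: E = (61.3/2) · log₁₀([out]/[in]), so log₁₀([out]/[in]) = 121.0 × 2 / 61.3 = 3.9478.
[out]/[in] = 10^(3.9478) = 8867.
[in] = 1.91 / 8867 = 0.0002154 mmol L⁻¹.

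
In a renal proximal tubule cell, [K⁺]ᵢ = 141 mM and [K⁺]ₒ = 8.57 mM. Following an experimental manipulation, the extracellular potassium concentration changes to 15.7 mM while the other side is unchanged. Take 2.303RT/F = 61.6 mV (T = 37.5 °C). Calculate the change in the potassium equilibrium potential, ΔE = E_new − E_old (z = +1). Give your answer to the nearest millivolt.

16 mV

E_old = (61.6/1)·log₁₀(8.57/141) = -74.92 mV
E_new = (61.6/1)·log₁₀(15.7/141) = -58.72 mV
ΔE = -58.72 − (-74.92) = 16.20 mV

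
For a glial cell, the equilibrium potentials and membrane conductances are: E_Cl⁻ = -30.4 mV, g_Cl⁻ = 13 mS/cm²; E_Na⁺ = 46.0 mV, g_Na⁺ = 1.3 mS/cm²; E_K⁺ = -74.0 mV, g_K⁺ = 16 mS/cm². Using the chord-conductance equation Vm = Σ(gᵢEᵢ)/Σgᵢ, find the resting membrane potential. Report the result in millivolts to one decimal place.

-50.1 mV

Σ gᵢEᵢ = 13·(-30.4) + 1.3·(46.0) + 16·(-74.0) = -1519.40
Σ gᵢ = 13 + 1.3 + 16 = 30.3
Vm = -1519.40 / 30.3 = -50.15 mV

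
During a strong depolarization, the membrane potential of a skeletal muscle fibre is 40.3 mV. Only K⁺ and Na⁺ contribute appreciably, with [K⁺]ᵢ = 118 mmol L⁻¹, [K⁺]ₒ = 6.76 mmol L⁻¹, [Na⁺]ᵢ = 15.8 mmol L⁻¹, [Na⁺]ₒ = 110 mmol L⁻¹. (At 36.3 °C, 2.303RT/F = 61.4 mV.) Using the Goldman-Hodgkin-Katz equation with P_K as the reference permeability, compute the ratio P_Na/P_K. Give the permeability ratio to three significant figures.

13.8

Let α = P_Na/P_K. GHK: Vm = 61.4·log₁₀[(Kₒ + α·Naₒ)/(Kᵢ + α·Naᵢ)].
10^(Vm/61.4) = 10^(40.3/61.4) = 4.5326
So 4.5326·(Kᵢ + α·Naᵢ) = Kₒ + α·Naₒ → α = (4.5326·118.0 − 6.76) / (110.0 − 4.5326·15.8)
α = (534.9 − 6.76) / (110.0 − 71.62) = 528.1/38.38 = 13.76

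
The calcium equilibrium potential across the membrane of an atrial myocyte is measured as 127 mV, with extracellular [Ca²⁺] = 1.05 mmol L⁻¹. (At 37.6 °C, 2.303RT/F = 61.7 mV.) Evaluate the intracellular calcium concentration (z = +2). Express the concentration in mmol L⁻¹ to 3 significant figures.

Nernst: E = (61.7/2) · log₁₀([out]/[in]), so log₁₀([out]/[in]) = 127.0 × 2 / 61.7 = 4.1167.
[out]/[in] = 10^(4.1167) = 1.308e+04.
[in] = 1.05 / 1.308e+04 = 8.026e-05 mmol L⁻¹.

0.0000803 mmol L⁻¹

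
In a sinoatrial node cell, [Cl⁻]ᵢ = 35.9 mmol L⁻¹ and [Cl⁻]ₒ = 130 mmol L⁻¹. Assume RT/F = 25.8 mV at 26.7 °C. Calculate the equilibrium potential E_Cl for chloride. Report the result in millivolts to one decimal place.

E = (25.8/z) · ln([Cl⁻]_out/[Cl⁻]_in) with z = -1.
For an anion, dividing by z = -1 reverses the sign.
= (25.8/-1) · ln(130/35.9) = -25.80 · ln(3.621)
= -25.80 · (1.2868) = -33.20 mV

-33.2 mV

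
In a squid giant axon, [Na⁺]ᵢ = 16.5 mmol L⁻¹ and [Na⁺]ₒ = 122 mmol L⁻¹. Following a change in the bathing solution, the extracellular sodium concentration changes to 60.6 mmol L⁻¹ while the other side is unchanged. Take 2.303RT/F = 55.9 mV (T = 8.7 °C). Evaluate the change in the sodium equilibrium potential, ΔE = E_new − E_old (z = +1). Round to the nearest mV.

E_old = (55.9/1)·log₁₀(122/16.5) = 48.57 mV
E_new = (55.9/1)·log₁₀(60.6/16.5) = 31.58 mV
ΔE = 31.58 − (48.57) = -16.99 mV

-17 mV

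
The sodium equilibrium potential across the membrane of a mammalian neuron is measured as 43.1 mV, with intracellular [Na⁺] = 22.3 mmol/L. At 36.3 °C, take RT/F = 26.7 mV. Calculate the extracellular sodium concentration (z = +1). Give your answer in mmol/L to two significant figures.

110 mmol/L

Nernst: E = (26.7/1) · ln([out]/[in]), so ln([out]/[in]) = 43.1 × 1 / 26.7 = 1.6142.
[out]/[in] = e^(1.6142) = 5.024.
[out] = 5.024 × 22.3 = 112 mmol/L.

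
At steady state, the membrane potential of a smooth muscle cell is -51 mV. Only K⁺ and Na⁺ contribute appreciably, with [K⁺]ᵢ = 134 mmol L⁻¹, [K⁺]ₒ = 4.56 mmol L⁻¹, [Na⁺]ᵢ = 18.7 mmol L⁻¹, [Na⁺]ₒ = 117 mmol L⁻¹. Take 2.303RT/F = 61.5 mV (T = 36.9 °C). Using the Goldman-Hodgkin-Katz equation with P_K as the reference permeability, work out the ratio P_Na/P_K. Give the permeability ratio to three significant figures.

0.134

Let α = P_Na/P_K. GHK: Vm = 61.5·log₁₀[(Kₒ + α·Naₒ)/(Kᵢ + α·Naᵢ)].
10^(Vm/61.5) = 10^(-51.0/61.5) = 0.14816
So 0.14816·(Kᵢ + α·Naᵢ) = Kₒ + α·Naₒ → α = (0.14816·134.0 − 4.56) / (117.0 − 0.14816·18.7)
α = (19.85 − 4.56) / (117.0 − 2.771) = 15.29/114.2 = 0.1339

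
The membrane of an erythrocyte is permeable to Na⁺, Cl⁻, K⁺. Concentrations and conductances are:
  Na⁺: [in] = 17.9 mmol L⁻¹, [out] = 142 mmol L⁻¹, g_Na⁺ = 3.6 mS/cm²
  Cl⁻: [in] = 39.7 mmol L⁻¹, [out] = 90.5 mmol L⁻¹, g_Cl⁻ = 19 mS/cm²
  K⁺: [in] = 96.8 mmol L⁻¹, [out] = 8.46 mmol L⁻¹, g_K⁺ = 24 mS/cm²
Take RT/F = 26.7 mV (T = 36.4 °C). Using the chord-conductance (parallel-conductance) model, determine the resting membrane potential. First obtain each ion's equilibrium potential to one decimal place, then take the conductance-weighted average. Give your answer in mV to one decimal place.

E_Na⁺ = (26.7/1)·ln(142/17.9) = 55.3 mV
E_Cl⁻ = (26.7/-1)·ln(90.5/39.7) = -22.0 mV
E_K⁺ = (26.7/1)·ln(8.46/96.8) = -65.1 mV
Vm = (Σ gᵢEᵢ)/(Σ gᵢ) = (3.6·55.3 + 19·-22.0 + 24·-65.1) / (3.6 + 19 + 24)
= -1781.32 / 46.6 = -38.23 mV

-38.2 mV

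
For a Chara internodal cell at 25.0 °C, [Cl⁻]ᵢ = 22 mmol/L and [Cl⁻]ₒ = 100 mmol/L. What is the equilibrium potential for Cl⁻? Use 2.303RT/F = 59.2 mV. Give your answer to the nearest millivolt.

E = (59.2/z) · log₁₀([Cl⁻]_out/[Cl⁻]_in) with z = -1.
For an anion, dividing by z = -1 reverses the sign.
= (59.2/-1) · log₁₀(100/22) = -59.20 · log₁₀(4.545)
= -59.20 · (0.6576) = -38.93 mV

-39 mV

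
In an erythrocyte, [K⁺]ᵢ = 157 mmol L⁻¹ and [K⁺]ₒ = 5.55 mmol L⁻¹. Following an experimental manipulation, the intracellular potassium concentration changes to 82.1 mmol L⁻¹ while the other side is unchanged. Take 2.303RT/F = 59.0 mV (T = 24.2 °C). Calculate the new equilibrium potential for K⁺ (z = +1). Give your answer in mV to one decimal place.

After the shift: [K⁺]_out = 5.55, [K⁺]_in = 82.1 mmol L⁻¹.
E_new = (59.0/1)·log₁₀(5.55/82.1) = 59.00 · (-1.1701) = -69.03 mV

-69.0 mV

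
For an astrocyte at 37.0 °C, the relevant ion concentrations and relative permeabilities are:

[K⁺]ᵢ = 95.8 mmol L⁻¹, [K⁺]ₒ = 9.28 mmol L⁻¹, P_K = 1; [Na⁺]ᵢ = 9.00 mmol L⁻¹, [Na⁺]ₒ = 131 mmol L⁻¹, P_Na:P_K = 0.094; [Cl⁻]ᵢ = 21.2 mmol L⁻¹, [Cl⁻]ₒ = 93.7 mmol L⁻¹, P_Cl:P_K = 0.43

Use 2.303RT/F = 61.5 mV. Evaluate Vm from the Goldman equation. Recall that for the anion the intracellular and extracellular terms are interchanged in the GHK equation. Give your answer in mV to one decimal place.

Vm = 61.5 · log₁₀[(Σ P·[cation]ₒ + Σ P·[anion]ᵢ) / (Σ P·[cation]ᵢ + Σ P·[anion]ₒ)]
Numerator = 1×9.28 + 0.094×131 + 0.43×21.2 = 30.71
Denominator = 1×95.8 + 0.094×9.00 + 0.43×93.7 = 136.9
Vm = 61.5 · log₁₀(0.22426) = 61.5 × (-0.6492) = -39.93 mV

-39.9 mV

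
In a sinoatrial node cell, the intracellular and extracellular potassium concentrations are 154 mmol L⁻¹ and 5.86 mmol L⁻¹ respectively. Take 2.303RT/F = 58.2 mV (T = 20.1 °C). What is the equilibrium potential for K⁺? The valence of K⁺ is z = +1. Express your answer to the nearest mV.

E = (58.2/z) · log₁₀([K⁺]_out/[K⁺]_in) with z = +1.
= (58.2/1) · log₁₀(5.86/154) = 58.20 · log₁₀(0.03805)
= 58.20 · (-1.4196) = -82.62 mV

-83 mV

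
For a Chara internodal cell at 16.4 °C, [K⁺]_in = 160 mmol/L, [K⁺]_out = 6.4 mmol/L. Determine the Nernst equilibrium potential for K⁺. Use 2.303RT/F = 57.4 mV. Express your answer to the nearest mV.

E = (57.4/z) · log₁₀([K⁺]_out/[K⁺]_in) with z = +1.
= (57.4/1) · log₁₀(6.4/160) = 57.40 · log₁₀(0.04)
= 57.40 · (-1.3979) = -80.24 mV

-80 mV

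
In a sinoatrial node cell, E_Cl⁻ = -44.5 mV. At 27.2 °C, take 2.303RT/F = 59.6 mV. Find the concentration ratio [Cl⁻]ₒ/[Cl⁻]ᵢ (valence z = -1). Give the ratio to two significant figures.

5.6

log₁₀([out]/[in]) = E·z/(59.6) = -44.5 × -1 / 59.6 = 0.7466
[out]/[in] = 10^(0.7466) = 5.58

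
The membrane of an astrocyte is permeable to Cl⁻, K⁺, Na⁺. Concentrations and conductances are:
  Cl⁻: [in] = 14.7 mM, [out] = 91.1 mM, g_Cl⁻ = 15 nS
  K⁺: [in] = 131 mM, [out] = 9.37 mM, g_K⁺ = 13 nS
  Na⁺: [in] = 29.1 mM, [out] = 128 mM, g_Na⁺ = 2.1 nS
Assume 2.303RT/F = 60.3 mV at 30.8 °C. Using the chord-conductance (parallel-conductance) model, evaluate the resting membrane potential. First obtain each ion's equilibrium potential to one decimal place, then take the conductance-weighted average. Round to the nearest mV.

E_Cl⁻ = (60.3/-1)·log₁₀(91.1/14.7) = -47.8 mV
E_K⁺ = (60.3/1)·log₁₀(9.37/131) = -69.1 mV
E_Na⁺ = (60.3/1)·log₁₀(128/29.1) = 38.8 mV
Vm = (Σ gᵢEᵢ)/(Σ gᵢ) = (15·-47.8 + 13·-69.1 + 2.1·38.8) / (15 + 13 + 2.1)
= -1533.82 / 30.1 = -50.96 mV

-51 mV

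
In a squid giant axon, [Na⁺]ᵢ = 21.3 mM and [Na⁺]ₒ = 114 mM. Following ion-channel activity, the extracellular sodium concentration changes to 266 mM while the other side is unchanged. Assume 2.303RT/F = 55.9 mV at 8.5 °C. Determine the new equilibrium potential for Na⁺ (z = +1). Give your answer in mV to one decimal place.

After the shift: [Na⁺]_out = 266, [Na⁺]_in = 21.3 mM.
E_new = (55.9/1)·log₁₀(266/21.3) = 55.90 · (1.0965) = 61.29 mV

61.3 mV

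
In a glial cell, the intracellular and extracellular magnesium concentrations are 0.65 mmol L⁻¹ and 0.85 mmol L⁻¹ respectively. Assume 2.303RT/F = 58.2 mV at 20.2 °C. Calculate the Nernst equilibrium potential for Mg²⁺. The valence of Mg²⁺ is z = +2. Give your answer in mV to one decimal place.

E = (58.2/z) · log₁₀([Mg²⁺]_out/[Mg²⁺]_in) with z = +2.
= (58.2/2) · log₁₀(0.85/0.65) = 29.10 · log₁₀(1.308)
= 29.10 · (0.1165) = 3.39 mV

3.4 mV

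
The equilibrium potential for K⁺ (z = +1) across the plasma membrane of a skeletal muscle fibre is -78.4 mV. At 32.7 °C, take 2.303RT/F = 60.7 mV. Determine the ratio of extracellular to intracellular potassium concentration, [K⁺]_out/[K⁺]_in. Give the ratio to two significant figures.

0.051

log₁₀([out]/[in]) = E·z/(60.7) = -78.4 × 1 / 60.7 = -1.2916
[out]/[in] = 10^(-1.2916) = 0.0511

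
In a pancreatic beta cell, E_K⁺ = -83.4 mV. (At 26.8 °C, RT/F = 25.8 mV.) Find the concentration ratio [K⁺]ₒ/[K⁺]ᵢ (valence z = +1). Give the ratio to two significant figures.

0.039

ln([out]/[in]) = E·z/(25.8) = -83.4 × 1 / 25.8 = -3.2326
[out]/[in] = e^(-3.2326) = 0.03946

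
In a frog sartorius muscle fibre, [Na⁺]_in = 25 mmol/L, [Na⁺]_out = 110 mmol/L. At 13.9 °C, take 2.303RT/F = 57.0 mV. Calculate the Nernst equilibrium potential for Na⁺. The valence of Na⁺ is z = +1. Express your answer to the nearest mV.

37 mV

E = (57.0/z) · log₁₀([Na⁺]_out/[Na⁺]_in) with z = +1.
= (57.0/1) · log₁₀(110/25) = 57.00 · log₁₀(4.4)
= 57.00 · (0.6435) = 36.68 mV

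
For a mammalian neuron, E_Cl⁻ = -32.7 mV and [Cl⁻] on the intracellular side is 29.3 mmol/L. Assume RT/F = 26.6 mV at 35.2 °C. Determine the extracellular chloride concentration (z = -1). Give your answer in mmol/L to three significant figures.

Nernst: E = (26.6/-1) · ln([out]/[in]), so ln([out]/[in]) = -32.7 × -1 / 26.6 = 1.2293.
[out]/[in] = e^(1.2293) = 3.419.
[out] = 3.419 × 29.3 = 100.2 mmol/L.

100 mmol/L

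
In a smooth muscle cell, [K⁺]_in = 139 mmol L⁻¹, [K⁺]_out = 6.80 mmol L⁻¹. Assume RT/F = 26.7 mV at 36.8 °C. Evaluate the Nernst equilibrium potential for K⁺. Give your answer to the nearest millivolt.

E = (26.7/z) · ln([K⁺]_out/[K⁺]_in) with z = +1.
= (26.7/1) · ln(6.80/139) = 26.70 · ln(0.04892)
= 26.70 · (-3.0176) = -80.57 mV

-81 mV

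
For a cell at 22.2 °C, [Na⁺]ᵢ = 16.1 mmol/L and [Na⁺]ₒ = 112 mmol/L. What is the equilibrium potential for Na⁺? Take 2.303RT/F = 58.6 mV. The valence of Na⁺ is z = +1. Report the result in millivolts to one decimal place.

E = (58.6/z) · log₁₀([Na⁺]_out/[Na⁺]_in) with z = +1.
= (58.6/1) · log₁₀(112/16.1) = 58.60 · log₁₀(6.957)
= 58.60 · (0.8424) = 49.36 mV

49.4 mV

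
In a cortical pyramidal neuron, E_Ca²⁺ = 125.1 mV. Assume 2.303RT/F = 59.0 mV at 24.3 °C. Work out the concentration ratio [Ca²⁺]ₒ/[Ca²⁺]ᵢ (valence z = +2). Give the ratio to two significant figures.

log₁₀([out]/[in]) = E·z/(59.0) = 125.1 × 2 / 59.0 = 4.2407
[out]/[in] = 10^(4.2407) = 1.741e+04

17000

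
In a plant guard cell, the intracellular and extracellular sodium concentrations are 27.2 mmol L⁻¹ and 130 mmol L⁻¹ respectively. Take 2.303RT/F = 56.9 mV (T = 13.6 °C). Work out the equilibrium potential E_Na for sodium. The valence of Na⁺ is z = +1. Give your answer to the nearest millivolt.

E = (56.9/z) · log₁₀([Na⁺]_out/[Na⁺]_in) with z = +1.
= (56.9/1) · log₁₀(130/27.2) = 56.90 · log₁₀(4.779)
= 56.90 · (0.6794) = 38.66 mV

39 mV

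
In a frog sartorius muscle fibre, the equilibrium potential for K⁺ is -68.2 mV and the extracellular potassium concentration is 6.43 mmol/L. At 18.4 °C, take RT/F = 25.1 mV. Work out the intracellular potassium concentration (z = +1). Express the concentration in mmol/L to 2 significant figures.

97 mmol/L

Nernst: E = (25.1/1) · ln([out]/[in]), so ln([out]/[in]) = -68.2 × 1 / 25.1 = -2.7171.
[out]/[in] = e^(-2.7171) = 0.06606.
[in] = 6.43 / 0.06606 = 97.33 mmol/L.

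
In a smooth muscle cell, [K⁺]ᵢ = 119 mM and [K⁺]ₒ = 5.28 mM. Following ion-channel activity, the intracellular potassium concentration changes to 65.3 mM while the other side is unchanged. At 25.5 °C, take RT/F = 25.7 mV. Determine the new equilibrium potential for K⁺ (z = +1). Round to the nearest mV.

After the shift: [K⁺]_out = 5.28, [K⁺]_in = 65.3 mM.
E_new = (25.7/1)·ln(5.28/65.3) = 25.70 · (-2.5151) = -64.64 mV

-65 mV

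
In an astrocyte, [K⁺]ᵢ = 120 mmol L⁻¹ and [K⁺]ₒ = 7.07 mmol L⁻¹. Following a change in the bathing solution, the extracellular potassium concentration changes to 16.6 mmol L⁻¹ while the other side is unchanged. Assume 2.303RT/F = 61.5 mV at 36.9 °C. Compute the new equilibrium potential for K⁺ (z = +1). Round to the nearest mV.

-53 mV

After the shift: [K⁺]_out = 16.6, [K⁺]_in = 120 mmol L⁻¹.
E_new = (61.5/1)·log₁₀(16.6/120) = 61.50 · (-0.8591) = -52.83 mV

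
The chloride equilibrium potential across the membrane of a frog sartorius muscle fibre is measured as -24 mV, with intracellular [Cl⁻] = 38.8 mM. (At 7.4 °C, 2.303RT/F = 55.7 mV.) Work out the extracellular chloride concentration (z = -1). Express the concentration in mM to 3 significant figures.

105 mM

Nernst: E = (55.7/-1) · log₁₀([out]/[in]), so log₁₀([out]/[in]) = -24.0 × -1 / 55.7 = 0.4309.
[out]/[in] = 10^(0.4309) = 2.697.
[out] = 2.697 × 38.8 = 104.6 mM.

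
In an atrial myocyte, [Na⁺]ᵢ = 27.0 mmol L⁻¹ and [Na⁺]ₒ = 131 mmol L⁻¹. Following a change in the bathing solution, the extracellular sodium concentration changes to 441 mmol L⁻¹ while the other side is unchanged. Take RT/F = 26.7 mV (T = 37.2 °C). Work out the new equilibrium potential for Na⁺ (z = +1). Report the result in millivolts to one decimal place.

74.6 mV

After the shift: [Na⁺]_out = 441, [Na⁺]_in = 27.0 mmol L⁻¹.
E_new = (26.7/1)·ln(441/27.0) = 26.70 · (2.7932) = 74.58 mV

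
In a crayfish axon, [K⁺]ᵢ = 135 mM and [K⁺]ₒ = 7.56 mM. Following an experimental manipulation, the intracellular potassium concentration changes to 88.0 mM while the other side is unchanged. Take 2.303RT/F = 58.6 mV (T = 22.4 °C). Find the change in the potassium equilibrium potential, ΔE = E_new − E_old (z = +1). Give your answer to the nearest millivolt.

11 mV

E_old = (58.6/1)·log₁₀(7.56/135) = -73.36 mV
E_new = (58.6/1)·log₁₀(7.56/88.0) = -62.47 mV
ΔE = -62.47 − (-73.36) = 10.89 mV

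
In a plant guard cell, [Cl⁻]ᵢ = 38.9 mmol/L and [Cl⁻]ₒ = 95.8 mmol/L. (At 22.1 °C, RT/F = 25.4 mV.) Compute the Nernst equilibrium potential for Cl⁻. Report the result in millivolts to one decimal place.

-22.9 mV

E = (25.4/z) · ln([Cl⁻]_out/[Cl⁻]_in) with z = -1.
For an anion, dividing by z = -1 reverses the sign.
= (25.4/-1) · ln(95.8/38.9) = -25.40 · ln(2.463)
= -25.40 · (0.9013) = -22.89 mV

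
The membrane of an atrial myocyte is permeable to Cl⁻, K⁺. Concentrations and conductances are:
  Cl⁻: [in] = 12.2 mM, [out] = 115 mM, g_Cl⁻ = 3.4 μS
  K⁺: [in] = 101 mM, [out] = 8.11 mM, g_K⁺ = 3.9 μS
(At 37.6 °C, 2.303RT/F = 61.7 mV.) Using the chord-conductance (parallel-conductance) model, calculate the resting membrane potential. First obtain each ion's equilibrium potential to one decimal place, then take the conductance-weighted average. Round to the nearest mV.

-64 mV

E_Cl⁻ = (61.7/-1)·log₁₀(115/12.2) = -60.1 mV
E_K⁺ = (61.7/1)·log₁₀(8.11/101) = -67.6 mV
Vm = (Σ gᵢEᵢ)/(Σ gᵢ) = (3.4·-60.1 + 3.9·-67.6) / (3.4 + 3.9)
= -467.98 / 7.3 = -64.11 mV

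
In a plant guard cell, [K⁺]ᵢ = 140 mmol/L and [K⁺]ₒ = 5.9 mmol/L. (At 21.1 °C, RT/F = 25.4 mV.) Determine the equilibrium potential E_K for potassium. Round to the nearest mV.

E = (25.4/z) · ln([K⁺]_out/[K⁺]_in) with z = +1.
= (25.4/1) · ln(5.9/140) = 25.40 · ln(0.04214)
= 25.40 · (-3.1667) = -80.43 mV

-80 mV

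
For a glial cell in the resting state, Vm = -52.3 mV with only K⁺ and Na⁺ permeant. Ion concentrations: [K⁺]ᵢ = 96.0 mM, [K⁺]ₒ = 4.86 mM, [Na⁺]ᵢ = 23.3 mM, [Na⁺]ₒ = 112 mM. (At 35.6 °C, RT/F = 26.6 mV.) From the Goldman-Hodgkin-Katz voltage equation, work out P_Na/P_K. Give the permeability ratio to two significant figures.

0.079

Let α = P_Na/P_K. GHK: Vm = 26.6·ln[(Kₒ + α·Naₒ)/(Kᵢ + α·Naᵢ)].
e^(Vm/26.6) = e^(-52.3/26.6) = 0.13999
So 0.13999·(Kᵢ + α·Naᵢ) = Kₒ + α·Naₒ → α = (0.13999·96.0 − 4.86) / (112.0 − 0.13999·23.3)
α = (13.44 − 4.86) / (112.0 − 3.262) = 8.579/108.7 = 0.0789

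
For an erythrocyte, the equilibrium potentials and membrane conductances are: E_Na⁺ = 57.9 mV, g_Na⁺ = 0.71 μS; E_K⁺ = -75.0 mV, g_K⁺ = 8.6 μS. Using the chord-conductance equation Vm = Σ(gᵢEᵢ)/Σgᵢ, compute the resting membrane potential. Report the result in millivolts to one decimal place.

-64.9 mV

Σ gᵢEᵢ = 0.71·(57.9) + 8.6·(-75.0) = -603.89
Σ gᵢ = 0.71 + 8.6 = 9.31
Vm = -603.89 / 9.31 = -64.86 mV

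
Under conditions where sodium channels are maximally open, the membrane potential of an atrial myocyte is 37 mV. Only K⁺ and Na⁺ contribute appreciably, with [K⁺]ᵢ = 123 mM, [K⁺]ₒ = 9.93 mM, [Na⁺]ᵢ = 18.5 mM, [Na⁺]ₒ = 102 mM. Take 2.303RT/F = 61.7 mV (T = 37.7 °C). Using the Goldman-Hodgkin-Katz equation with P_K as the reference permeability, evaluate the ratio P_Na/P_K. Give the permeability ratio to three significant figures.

Let α = P_Na/P_K. GHK: Vm = 61.7·log₁₀[(Kₒ + α·Naₒ)/(Kᵢ + α·Naᵢ)].
10^(Vm/61.7) = 10^(37.0/61.7) = 3.9781
So 3.9781·(Kᵢ + α·Naᵢ) = Kₒ + α·Naₒ → α = (3.9781·123.0 − 9.93) / (102.0 − 3.9781·18.5)
α = (489.3 − 9.93) / (102.0 − 73.59) = 479.4/28.41 = 16.88

16.9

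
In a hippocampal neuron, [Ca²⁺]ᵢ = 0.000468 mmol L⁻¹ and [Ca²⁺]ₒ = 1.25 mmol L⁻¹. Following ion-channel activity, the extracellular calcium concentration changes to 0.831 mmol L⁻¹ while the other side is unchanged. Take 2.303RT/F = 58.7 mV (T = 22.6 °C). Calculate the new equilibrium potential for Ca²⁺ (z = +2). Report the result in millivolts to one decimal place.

After the shift: [Ca²⁺]_out = 0.831, [Ca²⁺]_in = 0.000468 mmol L⁻¹.
E_new = (58.7/2)·log₁₀(0.831/0.000468) = 29.35 · (3.2494) = 95.37 mV

95.4 mV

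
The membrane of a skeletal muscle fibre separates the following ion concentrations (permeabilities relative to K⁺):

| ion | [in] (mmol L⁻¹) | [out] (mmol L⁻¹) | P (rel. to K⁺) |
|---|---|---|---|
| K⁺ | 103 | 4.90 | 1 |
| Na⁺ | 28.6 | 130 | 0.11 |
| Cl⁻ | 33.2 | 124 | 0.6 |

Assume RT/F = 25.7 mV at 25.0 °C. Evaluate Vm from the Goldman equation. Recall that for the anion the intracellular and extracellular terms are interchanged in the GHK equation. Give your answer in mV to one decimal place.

Vm = 25.7 · ln[(Σ P·[cation]ₒ + Σ P·[anion]ᵢ) / (Σ P·[cation]ᵢ + Σ P·[anion]ₒ)]
Numerator = 1×4.90 + 0.11×130 + 0.6×33.2 = 39.12
Denominator = 1×103 + 0.11×28.6 + 0.6×124 = 180.5
Vm = 25.7 · ln(0.21668) = 25.7 × (-1.5294) = -39.30 mV

-39.3 mV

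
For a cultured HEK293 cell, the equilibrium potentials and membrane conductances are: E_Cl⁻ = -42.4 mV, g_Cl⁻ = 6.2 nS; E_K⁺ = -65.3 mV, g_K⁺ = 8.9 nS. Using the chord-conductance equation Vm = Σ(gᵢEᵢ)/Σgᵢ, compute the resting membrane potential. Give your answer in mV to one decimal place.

-55.9 mV

Σ gᵢEᵢ = 6.2·(-42.4) + 8.9·(-65.3) = -844.05
Σ gᵢ = 6.2 + 8.9 = 15.1
Vm = -844.05 / 15.1 = -55.90 mV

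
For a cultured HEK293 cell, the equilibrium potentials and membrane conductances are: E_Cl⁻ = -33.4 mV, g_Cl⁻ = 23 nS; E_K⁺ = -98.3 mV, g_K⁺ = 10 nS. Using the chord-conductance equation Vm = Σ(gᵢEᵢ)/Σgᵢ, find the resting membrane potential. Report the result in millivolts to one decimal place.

-53.1 mV

Σ gᵢEᵢ = 23·(-33.4) + 10·(-98.3) = -1751.20
Σ gᵢ = 23 + 10 = 33
Vm = -1751.20 / 33 = -53.07 mV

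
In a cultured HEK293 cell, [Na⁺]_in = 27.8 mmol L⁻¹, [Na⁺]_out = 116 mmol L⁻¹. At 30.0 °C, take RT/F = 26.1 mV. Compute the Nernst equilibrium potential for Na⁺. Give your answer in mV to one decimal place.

E = (26.1/z) · ln([Na⁺]_out/[Na⁺]_in) with z = +1.
= (26.1/1) · ln(116/27.8) = 26.10 · ln(4.173)
= 26.10 · (1.4286) = 37.29 mV

37.3 mV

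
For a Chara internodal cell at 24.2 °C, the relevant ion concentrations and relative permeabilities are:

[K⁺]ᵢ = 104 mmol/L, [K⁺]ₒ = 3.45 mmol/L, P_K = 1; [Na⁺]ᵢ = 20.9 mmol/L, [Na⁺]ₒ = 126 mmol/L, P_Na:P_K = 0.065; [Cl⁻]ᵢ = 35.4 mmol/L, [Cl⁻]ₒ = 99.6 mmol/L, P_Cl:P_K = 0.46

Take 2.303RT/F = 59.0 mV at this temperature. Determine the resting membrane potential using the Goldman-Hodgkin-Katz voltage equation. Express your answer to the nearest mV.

Vm = 59.0 · log₁₀[(Σ P·[cation]ₒ + Σ P·[anion]ᵢ) / (Σ P·[cation]ᵢ + Σ P·[anion]ₒ)]
Numerator = 1×3.45 + 0.065×126 + 0.46×35.4 = 27.92
Denominator = 1×104 + 0.065×20.9 + 0.46×99.6 = 151.2
Vm = 59.0 · log₁₀(0.18471) = 59.0 × (-0.7335) = -43.28 mV

-43 mV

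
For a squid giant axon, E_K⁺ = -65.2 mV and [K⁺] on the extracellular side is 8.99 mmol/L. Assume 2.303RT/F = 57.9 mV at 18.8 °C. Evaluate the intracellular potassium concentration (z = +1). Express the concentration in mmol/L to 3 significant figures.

Nernst: E = (57.9/1) · log₁₀([out]/[in]), so log₁₀([out]/[in]) = -65.2 × 1 / 57.9 = -1.1261.
[out]/[in] = 10^(-1.1261) = 0.0748.
[in] = 8.99 / 0.0748 = 120.2 mmol/L.

120 mmol/L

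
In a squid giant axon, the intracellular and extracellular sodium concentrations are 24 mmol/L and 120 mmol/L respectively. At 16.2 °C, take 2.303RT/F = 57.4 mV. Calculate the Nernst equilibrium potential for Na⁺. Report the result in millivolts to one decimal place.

E = (57.4/z) · log₁₀([Na⁺]_out/[Na⁺]_in) with z = +1.
= (57.4/1) · log₁₀(120/24) = 57.40 · log₁₀(5)
= 57.40 · (0.6990) = 40.12 mV

40.1 mV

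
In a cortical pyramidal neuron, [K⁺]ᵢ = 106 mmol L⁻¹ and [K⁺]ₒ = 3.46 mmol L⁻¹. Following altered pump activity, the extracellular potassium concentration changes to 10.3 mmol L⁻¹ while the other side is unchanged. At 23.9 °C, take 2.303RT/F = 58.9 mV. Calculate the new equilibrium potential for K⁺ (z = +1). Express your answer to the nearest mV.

-60 mV

After the shift: [K⁺]_out = 10.3, [K⁺]_in = 106 mmol L⁻¹.
E_new = (58.9/1)·log₁₀(10.3/106) = 58.90 · (-1.0125) = -59.63 mV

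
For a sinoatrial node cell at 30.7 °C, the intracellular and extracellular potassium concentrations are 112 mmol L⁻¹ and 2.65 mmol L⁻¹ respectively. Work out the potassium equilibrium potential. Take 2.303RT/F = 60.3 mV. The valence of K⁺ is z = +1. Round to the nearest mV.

-98 mV

E = (60.3/z) · log₁₀([K⁺]_out/[K⁺]_in) with z = +1.
= (60.3/1) · log₁₀(2.65/112) = 60.30 · log₁₀(0.02366)
= 60.30 · (-1.6260) = -98.05 mV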